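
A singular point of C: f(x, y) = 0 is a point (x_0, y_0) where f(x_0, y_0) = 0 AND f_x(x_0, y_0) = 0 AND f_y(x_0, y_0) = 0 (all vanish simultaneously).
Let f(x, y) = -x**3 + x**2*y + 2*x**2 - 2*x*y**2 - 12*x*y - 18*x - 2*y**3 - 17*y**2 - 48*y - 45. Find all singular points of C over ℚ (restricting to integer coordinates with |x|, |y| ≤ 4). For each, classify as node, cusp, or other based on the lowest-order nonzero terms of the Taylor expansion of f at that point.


Singular points: {(0, -3)}; classification: node.

Compute partial derivatives:
  f_x = -3*x**2 + 2*x*y + 4*x - 2*y**2 - 12*y - 18.
  f_y = x**2 - 4*x*y - 12*x - 6*y**2 - 34*y - 48.
Scan x_0 ∈ {−4, ..., 4}. For each x_0, f_y(x_0, y) is a polynomial in y; find its integer roots y ∈ {−4, ..., 4}, then test f_x and f at those candidates.
  x = -4: f_y(-4, y) = -6*y**2 - 18*y + 16; no integer root y with |y| ≤ 4.
  x = -3: f_y(-3, y) = -6*y**2 - 22*y - 3; no integer root y with |y| ≤ 4.
  x = -2: f_y(-2, y) = -6*y**2 - 26*y - 20; vanishes at y ∈ {-1}. (-2, -1): f_x = -24 ≠ 0.
  x = -1: f_y(-1, y) = -6*y**2 - 30*y - 35; no integer root y with |y| ≤ 4.
  x = 0: f_y(0, y) = -6*y**2 - 34*y - 48; vanishes at y ∈ {-3}. (0, -3): f_x = 0, f = 0 — SINGULAR.
  x = 1: f_y(1, y) = -6*y**2 - 38*y - 59; no integer root y with |y| ≤ 4.
  x = 2: f_y(2, y) = -6*y**2 - 42*y - 68; no integer root y with |y| ≤ 4.
  x = 3: f_y(3, y) = -6*y**2 - 46*y - 75; no integer root y with |y| ≤ 4.
  x = 4: f_y(4, y) = -6*y**2 - 50*y - 80; no integer root y with |y| ≤ 4.
Only singular point on the grid: (0, -3).
Classify: substitute x = 0 + u, y = -3 + v and expand: f = -u**3 + u**2*v - u**2 - 2*u*v**2 - 2*v**3 + v**2.
No constant or linear terms (consistent with a singular point). Quadratic part: -u**2 + v**2. Cubic part: -u**3 + u**2*v - 2*u*v**2 - 2*v**3.
The quadratic part v**2 - u**2 = (v − u)(v + u) splits into two distinct linear factors, so there are two distinct tangent lines y − -3 = ±(x − 0) — this is a node (ordinary double point).
Classification: node.


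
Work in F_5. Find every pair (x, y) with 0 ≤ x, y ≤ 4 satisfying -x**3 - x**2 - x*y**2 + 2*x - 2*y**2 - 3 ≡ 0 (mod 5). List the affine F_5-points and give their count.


Affine F_5-points: {(0, 1), (0, 4), (1, 2), (1, 3), (2, 1), (2, 4), (4, 0)}; count = 7.

For each of the 25 pairs (x, y) ∈ F_5², evaluate f(x, y) mod 5. Record the zeros.
  x = 0: [0↦2, 1↦0, 2↦4, 3↦4, 4↦0]  zeros at y ∈ {1, 4}
  x = 1: [0↦2, 1↦4, 2↦0, 3↦0, 4↦4]  zeros at y ∈ {2, 3}
  x = 2: [0↦4, 1↦0, 2↦3, 3↦3, 4↦0]  zeros at y ∈ {1, 4}
  x = 3: [0↦2, 1↦2, 2↦2, 3↦2, 4↦2]  zeros at y ∈ ∅
  x = 4: [0↦0, 1↦4, 2↦1, 3↦1, 4↦4]  zeros at y ∈ {0}
Collecting zeros: affine points = {(0, 1), (0, 4), (1, 2), (1, 3), (2, 1), (2, 4), (4, 0)}.
Total count |C(F_5)_aff| = 7.


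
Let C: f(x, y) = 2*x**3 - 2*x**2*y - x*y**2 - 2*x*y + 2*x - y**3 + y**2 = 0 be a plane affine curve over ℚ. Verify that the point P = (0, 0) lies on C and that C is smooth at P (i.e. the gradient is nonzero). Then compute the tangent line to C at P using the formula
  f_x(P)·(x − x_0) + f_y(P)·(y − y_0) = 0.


Tangent line at P: 2*x = 0.

Step 1: f(0, 0) = 0, so P lies on C.
Step 2: partial derivatives
  f_x(x, y) = 6*x**2 - 4*x*y - y**2 - 2*y + 2, f_y(x, y) = -2*x**2 - 2*x*y - 2*x - 3*y**2 + 2*y.
  f_x(P) = 2, f_y(P) = 0 (gradient nonzero, so P is smooth).
Step 3: tangent line at P: 2·(x − 0) + 0·(y − 0) = 0.
Expanding: 2*x = 0.


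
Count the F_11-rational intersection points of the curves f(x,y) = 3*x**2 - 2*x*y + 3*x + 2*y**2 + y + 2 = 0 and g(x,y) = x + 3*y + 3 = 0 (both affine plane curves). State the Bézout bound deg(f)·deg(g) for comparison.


Common zeros: {(2, 2), (4, 5)}; count = 2; Bézout bound = 2.

deg(f) = 2, deg(g) = 1, so Bézout bound = 2.
Scan x ∈ F_11. For each x, list the y ∈ F_11 with f(x, y) ≡ 0 and those with g(x, y) ≡ 0 (mod 11); the common zeros in that column are the intersection.
  x = 0: f ≡ 0 at y ∈ ∅; g ≡ 0 at y ∈ {10}; common: ∅.
  x = 1: f ≡ 0 at y ∈ {7, 10}; g ≡ 0 at y ∈ {6}; common: ∅.
  x = 2: f ≡ 0 at y ∈ {2, 5}; g ≡ 0 at y ∈ {2}; common: {2}.
  x = 3: f ≡ 0 at y ∈ ∅; g ≡ 0 at y ∈ {9}; common: ∅.
  x = 4: f ≡ 0 at y ∈ {4, 5}; g ≡ 0 at y ∈ {5}; common: {5}.
  x = 5: f ≡ 0 at y ∈ {4, 6}; g ≡ 0 at y ∈ {1}; common: ∅.
  x = 6: f ≡ 0 at y ∈ ∅; g ≡ 0 at y ∈ {8}; common: ∅.
  x = 7: f ≡ 0 at y ∈ ∅; g ≡ 0 at y ∈ {4}; common: ∅.
  x = 8: f ≡ 0 at y ∈ ∅; g ≡ 0 at y ∈ {0}; common: ∅.
  x = 9: f ≡ 0 at y ∈ {6, 8}; g ≡ 0 at y ∈ {7}; common: ∅.
  x = 10: f ≡ 0 at y ∈ {7, 8}; g ≡ 0 at y ∈ {3}; common: ∅.
Collecting: common zeros = {(2, 2), (4, 5)}, so the count is 2.
Comparison with the Bézout bound: 2 ≤ 2 = deg(f)·deg(g), as expected for curves with no common component (the bound is attained).


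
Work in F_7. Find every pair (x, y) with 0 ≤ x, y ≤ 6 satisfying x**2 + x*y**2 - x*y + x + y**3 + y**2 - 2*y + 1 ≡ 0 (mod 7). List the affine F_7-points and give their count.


Affine F_7-points: {(1, 6), (2, 0), (2, 1), (2, 3), (3, 6), (4, 0), (4, 1), (5, 2), (5, 3), (6, 2)}; count = 10.

For each of the 49 pairs (x, y) ∈ F_7², evaluate f(x, y) mod 7. Record the zeros.
  x = 0: [0↦1, 1↦1, 2↦2, 3↦3, 4↦3, 5↦1, 6↦3]  zeros at y ∈ ∅
  x = 1: [0↦3, 1↦3, 2↦6, 3↦4, 4↦3, 5↦2, 6↦0]  zeros at y ∈ {6}
  x = 2: [0↦0, 1↦0, 2↦5, 3↦0, 4↦5, 5↦5, 6↦6]  zeros at y ∈ {0, 1, 3}
  x = 3: [0↦6, 1↦6, 2↦6, 3↦5, 4↦2, 5↦3, 6↦0]  zeros at y ∈ {6}
  x = 4: [0↦0, 1↦0, 2↦2, 3↦5, 4↦1, 5↦3, 6↦3]  zeros at y ∈ {0, 1}
  x = 5: [0↦3, 1↦3, 2↦0, 3↦0, 4↦2, 5↦5, 6↦1]  zeros at y ∈ {2, 3}
  x = 6: [0↦1, 1↦1, 2↦0, 3↦4, 4↦5, 5↦2, 6↦1]  zeros at y ∈ {2}
Collecting zeros: affine points = {(1, 6), (2, 0), (2, 1), (2, 3), (3, 6), (4, 0), (4, 1), (5, 2), (5, 3), (6, 2)}.
Total count |C(F_7)_aff| = 10.


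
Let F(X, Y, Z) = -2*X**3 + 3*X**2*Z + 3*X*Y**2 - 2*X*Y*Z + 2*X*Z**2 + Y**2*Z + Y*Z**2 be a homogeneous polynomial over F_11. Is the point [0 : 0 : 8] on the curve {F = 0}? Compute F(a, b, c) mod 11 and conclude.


F(0,0,8) ≡ 0 (mod 11); P is on the curve.

Evaluate F(0, 0, 8) term-by-term (mod 11).
  -2*X**3 ↦ -2·0·1·1 = 0
  3*X**2*Z ↦ 3·0·1·8 = 0
  3*X*Y**2 ↦ 3·0·0·1 = 0
  -2*X*Y*Z ↦ -2·0·0·8 = 0
  2*X*Z**2 ↦ 2·0·1·64 = 0
  Y**2*Z ↦ 1·1·0·8 = 0
  Y*Z**2 ↦ 1·1·0·64 = 0
Sum: F(0, 0, 8) = (0) + (0) + (0) + (0) + (0) + (0) + (0) = 0.
Reducing mod 11: 0 ≡ 0 (mod 11).
Since F(a, b, c) ≡ 0 (mod 11), P lies on the curve.


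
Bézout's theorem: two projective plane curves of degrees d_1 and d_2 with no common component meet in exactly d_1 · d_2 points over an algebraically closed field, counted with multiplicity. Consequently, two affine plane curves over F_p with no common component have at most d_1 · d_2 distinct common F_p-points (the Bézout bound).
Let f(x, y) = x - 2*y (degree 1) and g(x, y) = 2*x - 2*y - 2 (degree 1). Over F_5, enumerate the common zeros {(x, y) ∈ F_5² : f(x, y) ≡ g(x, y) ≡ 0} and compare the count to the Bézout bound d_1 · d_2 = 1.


Common zeros: {(2, 1)}; count = 1; Bézout bound = 1.

deg(f) = 1, deg(g) = 1, so Bézout bound = 1.
Scan x ∈ F_5. For each x, list the y ∈ F_5 with f(x, y) ≡ 0 and those with g(x, y) ≡ 0 (mod 5); the common zeros in that column are the intersection.
  x = 0: f ≡ 0 at y ∈ {0}; g ≡ 0 at y ∈ {4}; common: ∅.
  x = 1: f ≡ 0 at y ∈ {3}; g ≡ 0 at y ∈ {0}; common: ∅.
  x = 2: f ≡ 0 at y ∈ {1}; g ≡ 0 at y ∈ {1}; common: {1}.
  x = 3: f ≡ 0 at y ∈ {4}; g ≡ 0 at y ∈ {2}; common: ∅.
  x = 4: f ≡ 0 at y ∈ {2}; g ≡ 0 at y ∈ {3}; common: ∅.
Collecting: common zeros = {(2, 1)}, so the count is 1.
Comparison with the Bézout bound: 1 ≤ 1 = deg(f)·deg(g), as expected for curves with no common component (the bound is attained).


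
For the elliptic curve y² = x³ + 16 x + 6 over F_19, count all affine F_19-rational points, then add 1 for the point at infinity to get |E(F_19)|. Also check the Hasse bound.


Affine points = {(0, 5), (0, 14), (1, 2), (1, 17), (3, 9), (3, 10), (4, 1), (4, 18), (7, 9), (7, 10), (8, 0), (9, 9), (9, 10), (10, 8), (10, 11), (12, 8), (12, 11), (13, 6), (13, 13), (15, 7), (15, 12), (16, 8), (16, 11), (17, 2), (17, 17)}; affine count = 25; |E(F_19)| = 26.

Discriminant check: Δ ∝ 4a³ + 27b² = 4·16³ + 27·6² = 4·4096 + 27·36 ≡ 9 (mod 19). Nonzero ⇒ E is nonsingular.
For each x ∈ F_19, compute rhs = x³ + 16·x + 6 mod 19, then count y ∈ F_19 with y² ≡ rhs.
  x = 0: rhs = 6, matching y values: 5, 14 (2 points).
  x = 1: rhs = 4, matching y values: 2, 17 (2 points).
  x = 2: rhs = 8, matching y values: none (0 points).
  x = 3: rhs = 5, matching y values: 9, 10 (2 points).
  x = 4: rhs = 1, matching y values: 1, 18 (2 points).
  x = 5: rhs = 2, matching y values: none (0 points).
  x = 6: rhs = 14, matching y values: none (0 points).
  x = 7: rhs = 5, matching y values: 9, 10 (2 points).
  x = 8: rhs = 0, matching y values: 0 (1 points).
  x = 9: rhs = 5, matching y values: 9, 10 (2 points).
  x = 10: rhs = 7, matching y values: 8, 11 (2 points).
  x = 11: rhs = 12, matching y values: none (0 points).
  x = 12: rhs = 7, matching y values: 8, 11 (2 points).
  x = 13: rhs = 17, matching y values: 6, 13 (2 points).
  x = 14: rhs = 10, matching y values: none (0 points).
  x = 15: rhs = 11, matching y values: 7, 12 (2 points).
  x = 16: rhs = 7, matching y values: 8, 11 (2 points).
  x = 17: rhs = 4, matching y values: 2, 17 (2 points).
  x = 18: rhs = 8, matching y values: none (0 points).
Total affine count: 25.
Full point count |E(F_19)| = 25 + 1 = 26.
Hasse bound: |26 − (19+1)| = |6| = 6 ≤ 2√19 ≈ 8.7178 ✓.


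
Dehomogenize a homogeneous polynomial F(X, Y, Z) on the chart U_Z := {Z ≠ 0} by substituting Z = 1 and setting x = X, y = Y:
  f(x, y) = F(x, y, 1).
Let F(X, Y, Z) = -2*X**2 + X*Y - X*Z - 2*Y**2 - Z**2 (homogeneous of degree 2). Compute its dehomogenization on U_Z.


f(x, y) = -2*x**2 + x*y - x - 2*y**2 - 1

On U_Z we set Z = 1. Each monomial c·X^i·Y^j·Z^k in F becomes c·x^i·y^j·1^k = c·x^i·y^j.
Substituting Z = 1: F(X, Y, 1) = -2*x**2 + x*y - x - 2*y**2 - 1.
Note: deg(f) ≤ deg(F) = 2; strict inequality happens when F is divisible by Z (lost terms).


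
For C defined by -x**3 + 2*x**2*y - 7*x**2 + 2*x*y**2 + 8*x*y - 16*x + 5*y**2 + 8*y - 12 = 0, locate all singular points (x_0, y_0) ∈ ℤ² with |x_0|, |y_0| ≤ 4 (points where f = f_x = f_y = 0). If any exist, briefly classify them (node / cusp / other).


Singular points: {(-2, 0)}; classification: node.

Compute partial derivatives:
  f_x = -3*x**2 + 4*x*y - 14*x + 2*y**2 + 8*y - 16.
  f_y = 2*x**2 + 4*x*y + 8*x + 10*y + 8.
Scan x_0 ∈ {−4, ..., 4}. For each x_0, f_y(x_0, y) is a polynomial in y; find its integer roots y ∈ {−4, ..., 4}, then test f_x and f at those candidates.
  x = -4: f_y(-4, y) = 8 - 6*y; no integer root y with |y| ≤ 4.
  x = -3: f_y(-3, y) = 2 - 2*y; vanishes at y ∈ {1}. (-3, 1): f_x = -3 ≠ 0.
  x = -2: f_y(-2, y) = 2*y; vanishes at y ∈ {0}. (-2, 0): f_x = 0, f = 0 — SINGULAR.
  x = -1: f_y(-1, y) = 6*y + 2; no integer root y with |y| ≤ 4.
  x = 0: f_y(0, y) = 10*y + 8; no integer root y with |y| ≤ 4.
  x = 1: f_y(1, y) = 14*y + 18; no integer root y with |y| ≤ 4.
  x = 2: f_y(2, y) = 18*y + 32; no integer root y with |y| ≤ 4.
  x = 3: f_y(3, y) = 22*y + 50; no integer root y with |y| ≤ 4.
  x = 4: f_y(4, y) = 26*y + 72; no integer root y with |y| ≤ 4.
Only singular point on the grid: (-2, 0).
Classify: substitute x = -2 + u, y = 0 + v and expand: f = -u**3 + 2*u**2*v - u**2 + 2*u*v**2 + v**2.
No constant or linear terms (consistent with a singular point). Quadratic part: -u**2 + v**2. Cubic part: -u**3 + 2*u**2*v + 2*u*v**2.
The quadratic part v**2 - u**2 = (v − u)(v + u) splits into two distinct linear factors, so there are two distinct tangent lines y − 0 = ±(x − -2) — this is a node (ordinary double point).
Classification: node.


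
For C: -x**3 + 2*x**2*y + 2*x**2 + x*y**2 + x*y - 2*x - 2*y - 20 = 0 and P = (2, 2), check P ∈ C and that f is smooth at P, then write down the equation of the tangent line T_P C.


Tangent line at P: 16*x + 16*y - 64 = 0.

Step 1: f(2, 2) = 0, so P lies on C.
Step 2: partial derivatives
  f_x(x, y) = -3*x**2 + 4*x*y + 4*x + y**2 + y - 2, f_y(x, y) = 2*x**2 + 2*x*y + x - 2.
  f_x(P) = 16, f_y(P) = 16 (gradient nonzero, so P is smooth).
Step 3: tangent line at P: 16·(x − 2) + 16·(y − 2) = 0.
Expanding: 16*x + 16*y - 64 = 0.


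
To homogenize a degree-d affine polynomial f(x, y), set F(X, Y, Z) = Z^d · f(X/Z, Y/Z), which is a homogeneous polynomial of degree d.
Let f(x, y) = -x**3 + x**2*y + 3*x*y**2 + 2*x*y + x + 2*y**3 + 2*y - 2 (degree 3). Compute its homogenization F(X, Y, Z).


F(X, Y, Z) = -X**3 + X**2*Y + 3*X*Y**2 + 2*X*Y*Z + X*Z**2 + 2*Y**3 + 2*Y*Z**2 - 2*Z**3

deg(f) = 3.
Substitute x = X/Z, y = Y/Z into f, then multiply by Z^3.
  monomial -1·x^3·y^0 ↦ -1·X^3·Y^0·Z^0.
  monomial 1·x^2·y^1 ↦ 1·X^2·Y^1·Z^0.
  monomial 3·x^1·y^2 ↦ 3·X^1·Y^2·Z^0.
  monomial 2·x^1·y^1 ↦ 2·X^1·Y^1·Z^1.
  monomial 1·x^1·y^0 ↦ 1·X^1·Y^0·Z^2.
  monomial 2·x^0·y^3 ↦ 2·X^0·Y^3·Z^0.
  monomial 2·x^0·y^1 ↦ 2·X^0·Y^1·Z^2.
  monomial -2·x^0·y^0 ↦ -2·X^0·Y^0·Z^3.
Collecting: F(X, Y, Z) = -X**3 + X**2*Y + 3*X*Y**2 + 2*X*Y*Z + X*Z**2 + 2*Y**3 + 2*Y*Z**2 - 2*Z**3.


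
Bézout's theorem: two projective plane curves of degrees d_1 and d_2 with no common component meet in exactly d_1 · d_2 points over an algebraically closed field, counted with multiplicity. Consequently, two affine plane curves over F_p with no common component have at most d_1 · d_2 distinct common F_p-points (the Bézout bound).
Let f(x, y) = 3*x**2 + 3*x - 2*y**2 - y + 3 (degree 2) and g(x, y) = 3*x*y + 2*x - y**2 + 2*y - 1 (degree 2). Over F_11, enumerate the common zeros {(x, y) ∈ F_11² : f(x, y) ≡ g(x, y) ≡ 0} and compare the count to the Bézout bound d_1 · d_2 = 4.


Common zeros: {(0, 1), (3, 7)}; count = 2; Bézout bound = 4.

deg(f) = 2, deg(g) = 2, so Bézout bound = 4.
Scan x ∈ F_11. For each x, list the y ∈ F_11 with f(x, y) ≡ 0 and those with g(x, y) ≡ 0 (mod 11); the common zeros in that column are the intersection.
  x = 0: f ≡ 0 at y ∈ {1, 4}; g ≡ 0 at y ∈ {1}; common: {1}.
  x = 1: f ≡ 0 at y ∈ ∅; g ≡ 0 at y ∈ ∅; common: ∅.
  x = 2: f ≡ 0 at y ∈ {2, 3}; g ≡ 0 at y ∈ ∅; common: ∅.
  x = 3: f ≡ 0 at y ∈ {7, 9}; g ≡ 0 at y ∈ {4, 7}; common: {7}.
  x = 4: f ≡ 0 at y ∈ ∅; g ≡ 0 at y ∈ {6, 8}; common: ∅.
  x = 5: f ≡ 0 at y ∈ ∅; g ≡ 0 at y ∈ ∅; common: ∅.
  x = 6: f ≡ 0 at y ∈ ∅; g ≡ 0 at y ∈ {0, 9}; common: ∅.
  x = 7: f ≡ 0 at y ∈ {7, 9}; g ≡ 0 at y ∈ {2, 10}; common: ∅.
  x = 8: f ≡ 0 at y ∈ {2, 3}; g ≡ 0 at y ∈ ∅; common: ∅.
  x = 9: f ≡ 0 at y ∈ ∅; g ≡ 0 at y ∈ ∅; common: ∅.
  x = 10: f ≡ 0 at y ∈ {1, 4}; g ≡ 0 at y ∈ {5}; common: ∅.
Collecting: common zeros = {(0, 1), (3, 7)}, so the count is 2.
Comparison with the Bézout bound: 2 ≤ 4 = deg(f)·deg(g), as expected for curves with no common component (the affine F_11-count falls short of the bound because intersections may lie at infinity, over extension fields, or carry multiplicity).


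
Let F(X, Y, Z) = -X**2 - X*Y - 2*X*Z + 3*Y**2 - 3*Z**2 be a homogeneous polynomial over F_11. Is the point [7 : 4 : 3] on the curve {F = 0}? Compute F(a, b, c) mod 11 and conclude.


F(7,4,3) ≡ 1 (mod 11); P is NOT on the curve.

Evaluate F(7, 4, 3) term-by-term (mod 11).
  -X**2 ↦ -1·49·1·1 = -49
  -X*Y ↦ -1·7·4·1 = -28
  -2*X*Z ↦ -2·7·1·3 = -42
  3*Y**2 ↦ 3·1·16·1 = 48
  -3*Z**2 ↦ -3·1·1·9 = -27
Sum: F(7, 4, 3) = (-49) + (-28) + (-42) + (48) + (-27) = -98.
Reducing mod 11: -98 ≡ 1 (mod 11).
Since F(a, b, c) ≡ 1 ≠ 0 (mod 11), P does NOT lie on the curve.


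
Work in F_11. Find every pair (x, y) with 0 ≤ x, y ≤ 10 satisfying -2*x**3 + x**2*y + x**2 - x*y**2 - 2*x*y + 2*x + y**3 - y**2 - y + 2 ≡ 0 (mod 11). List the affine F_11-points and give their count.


Affine F_11-points: {(0, 6), (1, 1), (3, 10), (4, 1), (4, 3), (5, 3), (5, 7), (7, 1), (9, 2), (9, 9), (9, 10), (10, 6), (10, 10)}; count = 13.

For each of the 121 pairs (x, y) ∈ F_11², evaluate f(x, y) mod 11. Record the zeros.
  x = 0: [0↦2, 1↦1, 2↦4, 3↦6, 4↦2, 5↦9, 6↦0, 7↦3, 8↦2, 9↦3, 10↦1]  zeros at y ∈ {6}
  x = 1: [0↦3, 1↦0, 2↦10, 3↦6, 4↦5, 5↦2, 6↦3, 7↦3, 8↦8, 9↦2, 10↦2]  zeros at y ∈ {1}
  x = 2: [0↦5, 1↦2, 2↦10, 3↦2, 4↦6, 5↦6, 6↦8, 7↦7, 8↦9, 9↦9, 10↦2]  zeros at y ∈ ∅
  x = 3: [0↦7, 1↦6, 2↦3, 3↦4, 4↦4, 5↦9, 6↦3, 7↦3, 8↦4, 9↦1, 10↦0]  zeros at y ∈ {10}
  x = 4: [0↦8, 1↦0, 2↦10, 3↦0, 4↦9, 5↦10, 6↦9, 7↦1, 8↦3, 9↦10, 10↦6]  zeros at y ∈ {1, 3}
  x = 5: [0↦7, 1↦5, 2↦8, 3↦0, 4↦9, 5↦8, 6↦3, 7↦0, 8↦5, 9↦2, 10↦8]  zeros at y ∈ {3, 7}
  x = 6: [0↦3, 1↦9, 2↦7, 3↦3, 4↦3, 5↦2, 6↦6, 7↦10, 8↦9, 9↦9, 10↦5]  zeros at y ∈ ∅
  x = 7: [0↦6, 1↦0, 2↦6, 3↦8, 4↦1, 5↦2, 6↦6, 7↦8, 8↦3, 9↦8, 10↦7]  zeros at y ∈ {1}
  x = 8: [0↦4, 1↦10, 2↦4, 3↦3, 4↦2, 5↦7, 6↦2, 7↦4, 8↦8, 9↦9, 10↦2]  zeros at y ∈ ∅
  x = 9: [0↦7, 1↦5, 2↦0, 3↦9, 4↦5, 5↦5, 6↦4, 7↦8, 8↦1, 9↦0, 10↦0]  zeros at y ∈ {2, 9, 10}
  x = 10: [0↦3, 1↦6, 2↦4, 3↦3, 4↦9, 5↦6, 6↦0, 7↦8, 8↦3, 9↦2, 10↦0]  zeros at y ∈ {6, 10}
Collecting zeros: affine points = {(0, 6), (1, 1), (3, 10), (4, 1), (4, 3), (5, 3), (5, 7), (7, 1), (9, 2), (9, 9), (9, 10), (10, 6), (10, 10)}.
Total count |C(F_11)_aff| = 13.


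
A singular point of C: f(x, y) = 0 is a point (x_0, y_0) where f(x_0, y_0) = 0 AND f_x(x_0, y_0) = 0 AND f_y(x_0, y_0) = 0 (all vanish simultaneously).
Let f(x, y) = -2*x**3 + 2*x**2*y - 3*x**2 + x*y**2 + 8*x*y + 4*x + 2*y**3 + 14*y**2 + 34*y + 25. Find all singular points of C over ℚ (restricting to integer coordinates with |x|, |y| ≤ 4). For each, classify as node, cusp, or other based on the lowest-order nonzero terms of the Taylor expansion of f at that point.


Singular points: {(-1, -2)}; classification: node.

Compute partial derivatives:
  f_x = -6*x**2 + 4*x*y - 6*x + y**2 + 8*y + 4.
  f_y = 2*x**2 + 2*x*y + 8*x + 6*y**2 + 28*y + 34.
Scan x_0 ∈ {−4, ..., 4}. For each x_0, f_y(x_0, y) is a polynomial in y; find its integer roots y ∈ {−4, ..., 4}, then test f_x and f at those candidates.
  x = -4: f_y(-4, y) = 6*y**2 + 20*y + 34; no integer root y with |y| ≤ 4.
  x = -3: f_y(-3, y) = 6*y**2 + 22*y + 28; no integer root y with |y| ≤ 4.
  x = -2: f_y(-2, y) = 6*y**2 + 24*y + 26; no integer root y with |y| ≤ 4.
  x = -1: f_y(-1, y) = 6*y**2 + 26*y + 28; vanishes at y ∈ {-2}. (-1, -2): f_x = 0, f = 0 — SINGULAR.
  x = 0: f_y(0, y) = 6*y**2 + 28*y + 34; no integer root y with |y| ≤ 4.
  x = 1: f_y(1, y) = 6*y**2 + 30*y + 44; no integer root y with |y| ≤ 4.
  x = 2: f_y(2, y) = 6*y**2 + 32*y + 58; no integer root y with |y| ≤ 4.
  x = 3: f_y(3, y) = 6*y**2 + 34*y + 76; no integer root y with |y| ≤ 4.
  x = 4: f_y(4, y) = 6*y**2 + 36*y + 98; no integer root y with |y| ≤ 4.
Only singular point on the grid: (-1, -2).
Classify: substitute x = -1 + u, y = -2 + v and expand: f = -2*u**3 + 2*u**2*v - u**2 + u*v**2 + 2*v**3 + v**2.
No constant or linear terms (consistent with a singular point). Quadratic part: -u**2 + v**2. Cubic part: -2*u**3 + 2*u**2*v + u*v**2 + 2*v**3.
The quadratic part v**2 - u**2 = (v − u)(v + u) splits into two distinct linear factors, so there are two distinct tangent lines y − -2 = ±(x − -1) — this is a node (ordinary double point).
Classification: node.


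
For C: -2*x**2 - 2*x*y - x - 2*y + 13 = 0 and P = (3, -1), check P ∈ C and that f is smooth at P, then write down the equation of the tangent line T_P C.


Tangent line at P: -11*x - 8*y + 25 = 0.

Step 1: f(3, -1) = 0, so P lies on C.
Step 2: partial derivatives
  f_x(x, y) = -4*x - 2*y - 1, f_y(x, y) = -2*x - 2.
  f_x(P) = -11, f_y(P) = -8 (gradient nonzero, so P is smooth).
Step 3: tangent line at P: -11·(x − 3) + -8·(y − -1) = 0.
Expanding: -11*x - 8*y + 25 = 0.


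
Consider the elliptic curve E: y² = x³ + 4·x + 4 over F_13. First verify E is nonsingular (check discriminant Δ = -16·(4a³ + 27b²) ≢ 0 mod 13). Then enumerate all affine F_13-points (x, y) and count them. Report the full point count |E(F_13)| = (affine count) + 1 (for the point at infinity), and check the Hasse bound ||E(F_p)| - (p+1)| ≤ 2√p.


Affine points = {(0, 2), (0, 11), (1, 3), (1, 10), (3, 2), (3, 11), (6, 6), (6, 7), (10, 2), (10, 11), (11, 1), (11, 12), (12, 5), (12, 8)}; affine count = 14; |E(F_13)| = 15.

Discriminant check: Δ ∝ 4a³ + 27b² = 4·4³ + 27·4² = 4·64 + 27·16 ≡ 12 (mod 13). Nonzero ⇒ E is nonsingular.
For each x ∈ F_13, compute rhs = x³ + 4·x + 4 mod 13, then count y ∈ F_13 with y² ≡ rhs.
  x = 0: rhs = 4, matching y values: 2, 11 (2 points).
  x = 1: rhs = 9, matching y values: 3, 10 (2 points).
  x = 2: rhs = 7, matching y values: none (0 points).
  x = 3: rhs = 4, matching y values: 2, 11 (2 points).
  x = 4: rhs = 6, matching y values: none (0 points).
  x = 5: rhs = 6, matching y values: none (0 points).
  x = 6: rhs = 10, matching y values: 6, 7 (2 points).
  x = 7: rhs = 11, matching y values: none (0 points).
  x = 8: rhs = 2, matching y values: none (0 points).
  x = 9: rhs = 2, matching y values: none (0 points).
  x = 10: rhs = 4, matching y values: 2, 11 (2 points).
  x = 11: rhs = 1, matching y values: 1, 12 (2 points).
  x = 12: rhs = 12, matching y values: 5, 8 (2 points).
Total affine count: 14.
Full point count |E(F_13)| = 14 + 1 = 15.
Hasse bound: |15 − (13+1)| = |1| = 1 ≤ 2√13 ≈ 7.2111 ✓.


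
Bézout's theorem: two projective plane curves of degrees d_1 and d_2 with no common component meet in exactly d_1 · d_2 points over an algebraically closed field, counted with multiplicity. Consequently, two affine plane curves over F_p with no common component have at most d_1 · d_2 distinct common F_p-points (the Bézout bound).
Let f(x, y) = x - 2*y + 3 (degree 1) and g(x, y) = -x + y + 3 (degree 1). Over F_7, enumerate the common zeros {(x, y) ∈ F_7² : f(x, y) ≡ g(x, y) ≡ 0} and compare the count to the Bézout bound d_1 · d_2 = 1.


Common zeros: {(2, 6)}; count = 1; Bézout bound = 1.

deg(f) = 1, deg(g) = 1, so Bézout bound = 1.
Scan x ∈ F_7. For each x, list the y ∈ F_7 with f(x, y) ≡ 0 and those with g(x, y) ≡ 0 (mod 7); the common zeros in that column are the intersection.
  x = 0: f ≡ 0 at y ∈ {5}; g ≡ 0 at y ∈ {4}; common: ∅.
  x = 1: f ≡ 0 at y ∈ {2}; g ≡ 0 at y ∈ {5}; common: ∅.
  x = 2: f ≡ 0 at y ∈ {6}; g ≡ 0 at y ∈ {6}; common: {6}.
  x = 3: f ≡ 0 at y ∈ {3}; g ≡ 0 at y ∈ {0}; common: ∅.
  x = 4: f ≡ 0 at y ∈ {0}; g ≡ 0 at y ∈ {1}; common: ∅.
  x = 5: f ≡ 0 at y ∈ {4}; g ≡ 0 at y ∈ {2}; common: ∅.
  x = 6: f ≡ 0 at y ∈ {1}; g ≡ 0 at y ∈ {3}; common: ∅.
Collecting: common zeros = {(2, 6)}, so the count is 1.
Comparison with the Bézout bound: 1 ≤ 1 = deg(f)·deg(g), as expected for curves with no common component (the bound is attained).


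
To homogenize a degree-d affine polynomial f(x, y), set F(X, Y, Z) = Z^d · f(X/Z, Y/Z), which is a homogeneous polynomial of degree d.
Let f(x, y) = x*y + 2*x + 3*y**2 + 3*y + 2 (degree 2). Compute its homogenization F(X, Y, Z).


F(X, Y, Z) = X*Y + 2*X*Z + 3*Y**2 + 3*Y*Z + 2*Z**2

deg(f) = 2.
Substitute x = X/Z, y = Y/Z into f, then multiply by Z^2.
  monomial 1·x^1·y^1 ↦ 1·X^1·Y^1·Z^0.
  monomial 2·x^1·y^0 ↦ 2·X^1·Y^0·Z^1.
  monomial 3·x^0·y^2 ↦ 3·X^0·Y^2·Z^0.
  monomial 3·x^0·y^1 ↦ 3·X^0·Y^1·Z^1.
  monomial 2·x^0·y^0 ↦ 2·X^0·Y^0·Z^2.
Collecting: F(X, Y, Z) = X*Y + 2*X*Z + 3*Y**2 + 3*Y*Z + 2*Z**2.


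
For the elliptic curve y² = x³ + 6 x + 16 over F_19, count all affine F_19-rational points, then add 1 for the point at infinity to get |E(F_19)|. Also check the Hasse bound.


Affine points = {(0, 4), (0, 15), (1, 2), (1, 17), (2, 6), (2, 13), (3, 2), (3, 17), (4, 3), (4, 16), (5, 0), (8, 5), (8, 14), (9, 1), (9, 18), (11, 8), (11, 11), (12, 7), (12, 12), (13, 7), (13, 12), (15, 2), (15, 17), (16, 3), (16, 16), (18, 3), (18, 16)}; affine count = 27; |E(F_19)| = 28.

Discriminant check: Δ ∝ 4a³ + 27b² = 4·6³ + 27·16² = 4·216 + 27·256 ≡ 5 (mod 19). Nonzero ⇒ E is nonsingular.
For each x ∈ F_19, compute rhs = x³ + 6·x + 16 mod 19, then count y ∈ F_19 with y² ≡ rhs.
  x = 0: rhs = 16, matching y values: 4, 15 (2 points).
  x = 1: rhs = 4, matching y values: 2, 17 (2 points).
  x = 2: rhs = 17, matching y values: 6, 13 (2 points).
  x = 3: rhs = 4, matching y values: 2, 17 (2 points).
  x = 4: rhs = 9, matching y values: 3, 16 (2 points).
  x = 5: rhs = 0, matching y values: 0 (1 points).
  x = 6: rhs = 2, matching y values: none (0 points).
  x = 7: rhs = 2, matching y values: none (0 points).
  x = 8: rhs = 6, matching y values: 5, 14 (2 points).
  x = 9: rhs = 1, matching y values: 1, 18 (2 points).
  x = 10: rhs = 12, matching y values: none (0 points).
  x = 11: rhs = 7, matching y values: 8, 11 (2 points).
  x = 12: rhs = 11, matching y values: 7, 12 (2 points).
  x = 13: rhs = 11, matching y values: 7, 12 (2 points).
  x = 14: rhs = 13, matching y values: none (0 points).
  x = 15: rhs = 4, matching y values: 2, 17 (2 points).
  x = 16: rhs = 9, matching y values: 3, 16 (2 points).
  x = 17: rhs = 15, matching y values: none (0 points).
  x = 18: rhs = 9, matching y values: 3, 16 (2 points).
Total affine count: 27.
Full point count |E(F_19)| = 27 + 1 = 28.
Hasse bound: |28 − (19+1)| = |8| = 8 ≤ 2√19 ≈ 8.7178 ✓.


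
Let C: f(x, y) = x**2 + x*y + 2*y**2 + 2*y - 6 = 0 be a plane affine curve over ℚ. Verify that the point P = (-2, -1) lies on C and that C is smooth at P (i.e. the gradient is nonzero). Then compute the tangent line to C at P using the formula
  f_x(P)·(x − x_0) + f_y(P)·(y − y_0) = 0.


Tangent line at P: -5*x - 4*y - 14 = 0.

Step 1: f(-2, -1) = 0, so P lies on C.
Step 2: partial derivatives
  f_x(x, y) = 2*x + y, f_y(x, y) = x + 4*y + 2.
  f_x(P) = -5, f_y(P) = -4 (gradient nonzero, so P is smooth).
Step 3: tangent line at P: -5·(x − -2) + -4·(y − -1) = 0.
Expanding: -5*x - 4*y - 14 = 0.


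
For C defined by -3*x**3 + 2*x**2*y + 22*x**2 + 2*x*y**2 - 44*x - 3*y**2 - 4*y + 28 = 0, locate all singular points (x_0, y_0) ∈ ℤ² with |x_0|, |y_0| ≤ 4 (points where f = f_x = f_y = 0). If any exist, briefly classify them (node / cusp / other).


Singular points: {(2, -2)}; classification: cusp.

Compute partial derivatives:
  f_x = -9*x**2 + 4*x*y + 44*x + 2*y**2 - 44.
  f_y = 2*x**2 + 4*x*y - 6*y - 4.
Scan x_0 ∈ {−4, ..., 4}. For each x_0, f_y(x_0, y) is a polynomial in y; find its integer roots y ∈ {−4, ..., 4}, then test f_x and f at those candidates.
  x = -4: f_y(-4, y) = 28 - 22*y; no integer root y with |y| ≤ 4.
  x = -3: f_y(-3, y) = 14 - 18*y; no integer root y with |y| ≤ 4.
  x = -2: f_y(-2, y) = 4 - 14*y; no integer root y with |y| ≤ 4.
  x = -1: f_y(-1, y) = -10*y - 2; no integer root y with |y| ≤ 4.
  x = 0: f_y(0, y) = -6*y - 4; no integer root y with |y| ≤ 4.
  x = 1: f_y(1, y) = -2*y - 2; vanishes at y ∈ {-1}. (1, -1): f_x = -11 ≠ 0.
  x = 2: f_y(2, y) = 2*y + 4; vanishes at y ∈ {-2}. (2, -2): f_x = 0, f = 0 — SINGULAR.
  x = 3: f_y(3, y) = 6*y + 14; no integer root y with |y| ≤ 4.
  x = 4: f_y(4, y) = 10*y + 28; no integer root y with |y| ≤ 4.
Only singular point on the grid: (2, -2).
Classify: substitute x = 2 + u, y = -2 + v and expand: f = -3*u**3 + 2*u**2*v + 2*u*v**2 + v**2.
No constant or linear terms (consistent with a singular point). Quadratic part: v**2. Cubic part: -3*u**3 + 2*u**2*v + 2*u*v**2.
The quadratic part v**2 is a perfect square, so there is a single (double) tangent line v = 0, i.e. y = -2. Restricting the cubic part to that line (v = 0) leaves -3*u**3 ≠ 0, so f is not divisible by v and the branch is v² ≈ 3*u**3 to lowest order — this is a cusp.
Classification: cusp.


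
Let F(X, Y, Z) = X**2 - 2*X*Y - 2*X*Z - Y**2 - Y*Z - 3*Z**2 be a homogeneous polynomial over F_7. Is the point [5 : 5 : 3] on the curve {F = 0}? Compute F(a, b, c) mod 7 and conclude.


F(5,5,3) ≡ 4 (mod 7); P is NOT on the curve.

Evaluate F(5, 5, 3) term-by-term (mod 7).
  X**2 ↦ 1·25·1·1 = 25
  -2*X*Y ↦ -2·5·5·1 = -50
  -2*X*Z ↦ -2·5·1·3 = -30
  -Y**2 ↦ -1·1·25·1 = -25
  -Y*Z ↦ -1·1·5·3 = -15
  -3*Z**2 ↦ -3·1·1·9 = -27
Sum: F(5, 5, 3) = (25) + (-50) + (-30) + (-25) + (-15) + (-27) = -122.
Reducing mod 7: -122 ≡ 4 (mod 7).
Since F(a, b, c) ≡ 4 ≠ 0 (mod 7), P does NOT lie on the curve.


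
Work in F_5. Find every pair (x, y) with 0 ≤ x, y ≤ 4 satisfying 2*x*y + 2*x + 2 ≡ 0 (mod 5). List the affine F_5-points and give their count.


Affine F_5-points: {(1, 3), (2, 1), (3, 2), (4, 0)}; count = 4.

For each of the 25 pairs (x, y) ∈ F_5², evaluate f(x, y) mod 5. Record the zeros.
  x = 0: [0↦2, 1↦2, 2↦2, 3↦2, 4↦2]  zeros at y ∈ ∅
  x = 1: [0↦4, 1↦1, 2↦3, 3↦0, 4↦2]  zeros at y ∈ {3}
  x = 2: [0↦1, 1↦0, 2↦4, 3↦3, 4↦2]  zeros at y ∈ {1}
  x = 3: [0↦3, 1↦4, 2↦0, 3↦1, 4↦2]  zeros at y ∈ {2}
  x = 4: [0↦0, 1↦3, 2↦1, 3↦4, 4↦2]  zeros at y ∈ {0}
Collecting zeros: affine points = {(1, 3), (2, 1), (3, 2), (4, 0)}.
Total count |C(F_5)_aff| = 4.


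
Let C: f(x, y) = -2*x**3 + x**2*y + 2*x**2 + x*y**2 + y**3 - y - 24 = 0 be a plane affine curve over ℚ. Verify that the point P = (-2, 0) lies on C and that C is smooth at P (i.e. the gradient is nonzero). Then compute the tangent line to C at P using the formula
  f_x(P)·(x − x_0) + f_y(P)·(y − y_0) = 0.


Tangent line at P: -32*x + 3*y - 64 = 0.

Step 1: f(-2, 0) = 0, so P lies on C.
Step 2: partial derivatives
  f_x(x, y) = -6*x**2 + 2*x*y + 4*x + y**2, f_y(x, y) = x**2 + 2*x*y + 3*y**2 - 1.
  f_x(P) = -32, f_y(P) = 3 (gradient nonzero, so P is smooth).
Step 3: tangent line at P: -32·(x − -2) + 3·(y − 0) = 0.
Expanding: -32*x + 3*y - 64 = 0.


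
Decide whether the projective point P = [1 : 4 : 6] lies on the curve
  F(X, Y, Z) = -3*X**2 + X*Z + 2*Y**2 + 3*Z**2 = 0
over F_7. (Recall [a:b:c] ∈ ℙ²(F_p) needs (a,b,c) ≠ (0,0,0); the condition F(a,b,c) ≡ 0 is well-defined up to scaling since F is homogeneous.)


F(1,4,6) ≡ 3 (mod 7); P is NOT on the curve.

Evaluate F(1, 4, 6) term-by-term (mod 7).
  -3*X**2 ↦ -3·1·1·1 = -3
  X*Z ↦ 1·1·1·6 = 6
  2*Y**2 ↦ 2·1·16·1 = 32
  3*Z**2 ↦ 3·1·1·36 = 108
Sum: F(1, 4, 6) = (-3) + (6) + (32) + (108) = 143.
Reducing mod 7: 143 ≡ 3 (mod 7).
Since F(a, b, c) ≡ 3 ≠ 0 (mod 7), P does NOT lie on the curve.


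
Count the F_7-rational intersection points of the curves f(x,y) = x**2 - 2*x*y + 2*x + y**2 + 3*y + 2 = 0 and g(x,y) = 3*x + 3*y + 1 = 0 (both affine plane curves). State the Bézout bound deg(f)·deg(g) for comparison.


Common zeros: {(1, 1), (3, 6)}; count = 2; Bézout bound = 2.

deg(f) = 2, deg(g) = 1, so Bézout bound = 2.
Scan x ∈ F_7. For each x, list the y ∈ F_7 with f(x, y) ≡ 0 and those with g(x, y) ≡ 0 (mod 7); the common zeros in that column are the intersection.
  x = 0: f ≡ 0 at y ∈ {5, 6}; g ≡ 0 at y ∈ {2}; common: ∅.
  x = 1: f ≡ 0 at y ∈ {1, 5}; g ≡ 0 at y ∈ {1}; common: {1}.
  x = 2: f ≡ 0 at y ∈ ∅; g ≡ 0 at y ∈ {0}; common: ∅.
  x = 3: f ≡ 0 at y ∈ {4, 6}; g ≡ 0 at y ∈ {6}; common: {6}.
  x = 4: f ≡ 0 at y ∈ ∅; g ≡ 0 at y ∈ {5}; common: ∅.
  x = 5: f ≡ 0 at y ∈ ∅; g ≡ 0 at y ∈ {4}; common: ∅.
  x = 6: f ≡ 0 at y ∈ {1}; g ≡ 0 at y ∈ {3}; common: ∅.
Collecting: common zeros = {(1, 1), (3, 6)}, so the count is 2.
Comparison with the Bézout bound: 2 ≤ 2 = deg(f)·deg(g), as expected for curves with no common component (the bound is attained).


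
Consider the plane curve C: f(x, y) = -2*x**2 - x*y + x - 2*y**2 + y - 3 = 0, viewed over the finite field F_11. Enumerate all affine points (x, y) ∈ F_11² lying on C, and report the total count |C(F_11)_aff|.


Affine F_11-points: {(1, 3), (1, 8), (3, 1), (3, 9), (4, 6), (4, 9), (6, 4), (6, 10), (8, 1), (9, 3), (9, 4), (10, 6)}; count = 12.

For each of the 121 pairs (x, y) ∈ F_11², evaluate f(x, y) mod 11. Record the zeros.
  x = 0: [0↦8, 1↦7, 2↦2, 3↦4, 4↦2, 5↦7, 6↦8, 7↦5, 8↦9, 9↦9, 10↦5]  zeros at y ∈ ∅
  x = 1: [0↦7, 1↦5, 2↦10, 3↦0, 4↦8, 5↦1, 6↦1, 7↦8, 8↦0, 9↦10, 10↦5]  zeros at y ∈ {3, 8}
  x = 2: [0↦2, 1↦10, 2↦3, 3↦3, 4↦10, 5↦2, 6↦1, 7↦7, 8↦9, 9↦7, 10↦1]  zeros at y ∈ ∅
  x = 3: [0↦4, 1↦0, 2↦3, 3↦2, 4↦8, 5↦10, 6↦8, 7↦2, 8↦3, 9↦0, 10↦4]  zeros at y ∈ {1, 9}
  x = 4: [0↦2, 1↦8, 2↦10, 3↦8, 4↦2, 5↦3, 6↦0, 7↦4, 8↦4, 9↦0, 10↦3]  zeros at y ∈ {6, 9}
  x = 5: [0↦7, 1↦1, 2↦2, 3↦10, 4↦3, 5↦3, 6↦10, 7↦2, 8↦1, 9↦7, 10↦9]  zeros at y ∈ ∅
  x = 6: [0↦8, 1↦1, 2↦1, 3↦8, 4↦0, 5↦10, 6↦5, 7↦7, 8↦5, 9↦10, 10↦0]  zeros at y ∈ {4, 10}
  x = 7: [0↦5, 1↦8, 2↦7, 3↦2, 4↦4, 5↦2, 6↦7, 7↦8, 8↦5, 9↦9, 10↦9]  zeros at y ∈ ∅
  x = 8: [0↦9, 1↦0, 2↦9, 3↦3, 4↦4, 5↦1, 6↦5, 7↦5, 8↦1, 9↦4, 10↦3]  zeros at y ∈ {1}
  x = 9: [0↦9, 1↦10, 2↦7, 3↦0, 4↦0, 5↦7, 6↦10, 7↦9, 8↦4, 9↦6, 10↦4]  zeros at y ∈ {3, 4}
  x = 10: [0↦5, 1↦5, 2↦1, 3↦4, 4↦3, 5↦9, 6↦0, 7↦9, 8↦3, 9↦4, 10↦1]  zeros at y ∈ {6}
Collecting zeros: affine points = {(1, 3), (1, 8), (3, 1), (3, 9), (4, 6), (4, 9), (6, 4), (6, 10), (8, 1), (9, 3), (9, 4), (10, 6)}.
Total count |C(F_11)_aff| = 12.


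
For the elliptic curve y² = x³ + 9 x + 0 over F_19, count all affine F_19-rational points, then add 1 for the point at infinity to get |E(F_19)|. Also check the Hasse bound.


Affine points = {(0, 0), (2, 8), (2, 11), (3, 4), (3, 15), (4, 9), (4, 10), (6, 2), (6, 17), (7, 8), (7, 11), (10, 8), (10, 11), (11, 9), (11, 10), (14, 1), (14, 18), (18, 3), (18, 16)}; affine count = 19; |E(F_19)| = 20.

Discriminant check: Δ ∝ 4a³ + 27b² = 4·9³ + 27·0² = 4·729 + 27·0 ≡ 9 (mod 19). Nonzero ⇒ E is nonsingular.
For each x ∈ F_19, compute rhs = x³ + 9·x + 0 mod 19, then count y ∈ F_19 with y² ≡ rhs.
  x = 0: rhs = 0, matching y values: 0 (1 points).
  x = 1: rhs = 10, matching y values: none (0 points).
  x = 2: rhs = 7, matching y values: 8, 11 (2 points).
  x = 3: rhs = 16, matching y values: 4, 15 (2 points).
  x = 4: rhs = 5, matching y values: 9, 10 (2 points).
  x = 5: rhs = 18, matching y values: none (0 points).
  x = 6: rhs = 4, matching y values: 2, 17 (2 points).
  x = 7: rhs = 7, matching y values: 8, 11 (2 points).
  x = 8: rhs = 14, matching y values: none (0 points).
  x = 9: rhs = 12, matching y values: none (0 points).
  x = 10: rhs = 7, matching y values: 8, 11 (2 points).
  x = 11: rhs = 5, matching y values: 9, 10 (2 points).
  x = 12: rhs = 12, matching y values: none (0 points).
  x = 13: rhs = 15, matching y values: none (0 points).
  x = 14: rhs = 1, matching y values: 1, 18 (2 points).
  x = 15: rhs = 14, matching y values: none (0 points).
  x = 16: rhs = 3, matching y values: none (0 points).
  x = 17: rhs = 12, matching y values: none (0 points).
  x = 18: rhs = 9, matching y values: 3, 16 (2 points).
Total affine count: 19.
Full point count |E(F_19)| = 19 + 1 = 20.
Hasse bound: |20 − (19+1)| = |0| = 0 ≤ 2√19 ≈ 8.7178 ✓.


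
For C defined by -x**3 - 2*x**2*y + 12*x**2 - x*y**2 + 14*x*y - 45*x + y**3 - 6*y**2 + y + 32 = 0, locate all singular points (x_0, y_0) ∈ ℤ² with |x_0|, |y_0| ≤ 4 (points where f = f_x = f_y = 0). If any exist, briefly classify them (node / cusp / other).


Singular points: {(2, 3)}; classification: cusp.

Compute partial derivatives:
  f_x = -3*x**2 - 4*x*y + 24*x - y**2 + 14*y - 45.
  f_y = -2*x**2 - 2*x*y + 14*x + 3*y**2 - 12*y + 1.
Scan x_0 ∈ {−4, ..., 4}. For each x_0, f_y(x_0, y) is a polynomial in y; find its integer roots y ∈ {−4, ..., 4}, then test f_x and f at those candidates.
  x = -4: f_y(-4, y) = 3*y**2 - 4*y - 87; no integer root y with |y| ≤ 4.
  x = -3: f_y(-3, y) = 3*y**2 - 6*y - 59; no integer root y with |y| ≤ 4.
  x = -2: f_y(-2, y) = 3*y**2 - 8*y - 35; no integer root y with |y| ≤ 4.
  x = -1: f_y(-1, y) = 3*y**2 - 10*y - 15; no integer root y with |y| ≤ 4.
  x = 0: f_y(0, y) = 3*y**2 - 12*y + 1; no integer root y with |y| ≤ 4.
  x = 1: f_y(1, y) = 3*y**2 - 14*y + 13; no integer root y with |y| ≤ 4.
  x = 2: f_y(2, y) = 3*y**2 - 16*y + 21; vanishes at y ∈ {3}. (2, 3): f_x = 0, f = 0 — SINGULAR.
  x = 3: f_y(3, y) = 3*y**2 - 18*y + 25; no integer root y with |y| ≤ 4.
  x = 4: f_y(4, y) = 3*y**2 - 20*y + 25; no integer root y with |y| ≤ 4.
Only singular point on the grid: (2, 3).
Classify: substitute x = 2 + u, y = 3 + v and expand: f = -u**3 - 2*u**2*v - u*v**2 + v**3 + v**2.
No constant or linear terms (consistent with a singular point). Quadratic part: v**2. Cubic part: -u**3 - 2*u**2*v - u*v**2 + v**3.
The quadratic part v**2 is a perfect square, so there is a single (double) tangent line v = 0, i.e. y = 3. Restricting the cubic part to that line (v = 0) leaves -u**3 ≠ 0, so f is not divisible by v and the branch is v² ≈ u**3 to lowest order — this is a cusp.
Classification: cusp.


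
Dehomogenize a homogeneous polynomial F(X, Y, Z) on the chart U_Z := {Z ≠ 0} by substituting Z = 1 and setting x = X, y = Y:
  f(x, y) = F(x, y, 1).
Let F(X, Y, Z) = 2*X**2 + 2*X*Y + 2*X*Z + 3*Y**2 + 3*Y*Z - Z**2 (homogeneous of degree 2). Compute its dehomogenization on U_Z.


f(x, y) = 2*x**2 + 2*x*y + 2*x + 3*y**2 + 3*y - 1

On U_Z we set Z = 1. Each monomial c·X^i·Y^j·Z^k in F becomes c·x^i·y^j·1^k = c·x^i·y^j.
Substituting Z = 1: F(X, Y, 1) = 2*x**2 + 2*x*y + 2*x + 3*y**2 + 3*y - 1.
Note: deg(f) ≤ deg(F) = 2; strict inequality happens when F is divisible by Z (lost terms).


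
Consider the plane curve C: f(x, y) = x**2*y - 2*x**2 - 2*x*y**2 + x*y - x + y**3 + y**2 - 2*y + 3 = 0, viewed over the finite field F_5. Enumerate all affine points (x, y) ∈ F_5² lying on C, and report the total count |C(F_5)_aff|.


Affine F_5-points: {(0, 4), (1, 0), (1, 1), (2, 1), (2, 3), (2, 4), (3, 2), (4, 3)}; count = 8.

For each of the 25 pairs (x, y) ∈ F_5², evaluate f(x, y) mod 5. Record the zeros.
  x = 0: [0↦3, 1↦3, 2↦1, 3↦3, 4↦0]  zeros at y ∈ {4}
  x = 1: [0↦0, 1↦0, 2↦4, 3↦3, 4↦3]  zeros at y ∈ {0, 1}
  x = 2: [0↦3, 1↦0, 2↦2, 3↦0, 4↦0]  zeros at y ∈ {1, 3, 4}
  x = 3: [0↦2, 1↦3, 2↦0, 3↦4, 4↦1]  zeros at y ∈ {2}
  x = 4: [0↦2, 1↦4, 2↦3, 3↦0, 4↦1]  zeros at y ∈ {3}
Collecting zeros: affine points = {(0, 4), (1, 0), (1, 1), (2, 1), (2, 3), (2, 4), (3, 2), (4, 3)}.
Total count |C(F_5)_aff| = 8.


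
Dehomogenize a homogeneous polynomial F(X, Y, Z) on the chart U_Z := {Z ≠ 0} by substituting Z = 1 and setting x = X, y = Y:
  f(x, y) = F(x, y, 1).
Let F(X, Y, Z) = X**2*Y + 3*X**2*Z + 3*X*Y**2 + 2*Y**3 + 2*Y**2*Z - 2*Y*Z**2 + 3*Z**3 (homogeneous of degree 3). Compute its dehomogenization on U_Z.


f(x, y) = x**2*y + 3*x**2 + 3*x*y**2 + 2*y**3 + 2*y**2 - 2*y + 3

On U_Z we set Z = 1. Each monomial c·X^i·Y^j·Z^k in F becomes c·x^i·y^j·1^k = c·x^i·y^j.
Substituting Z = 1: F(X, Y, 1) = x**2*y + 3*x**2 + 3*x*y**2 + 2*y**3 + 2*y**2 - 2*y + 3.
Note: deg(f) ≤ deg(F) = 3; strict inequality happens when F is divisible by Z (lost terms).


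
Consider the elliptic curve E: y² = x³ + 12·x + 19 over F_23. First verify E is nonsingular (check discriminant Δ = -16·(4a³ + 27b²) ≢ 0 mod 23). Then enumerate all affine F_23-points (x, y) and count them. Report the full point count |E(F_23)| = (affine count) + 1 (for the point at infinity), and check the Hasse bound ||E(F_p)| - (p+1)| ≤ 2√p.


Affine points = {(1, 3), (1, 20), (3, 6), (3, 17), (4, 4), (4, 19), (6, 10), (6, 13), (7, 3), (7, 20), (8, 11), (8, 12), (10, 9), (10, 14), (13, 7), (13, 16), (15, 3), (15, 20), (16, 11), (16, 12), (18, 8), (18, 15), (20, 5), (20, 18), (22, 11), (22, 12)}; affine count = 26; |E(F_23)| = 27.

Discriminant check: Δ ∝ 4a³ + 27b² = 4·12³ + 27·19² = 4·1728 + 27·361 ≡ 7 (mod 23). Nonzero ⇒ E is nonsingular.
For each x ∈ F_23, compute rhs = x³ + 12·x + 19 mod 23, then count y ∈ F_23 with y² ≡ rhs.
  x = 0: rhs = 19, matching y values: none (0 points).
  x = 1: rhs = 9, matching y values: 3, 20 (2 points).
  x = 2: rhs = 5, matching y values: none (0 points).
  x = 3: rhs = 13, matching y values: 6, 17 (2 points).
  x = 4: rhs = 16, matching y values: 4, 19 (2 points).
  x = 5: rhs = 20, matching y values: none (0 points).
  x = 6: rhs = 8, matching y values: 10, 13 (2 points).
  x = 7: rhs = 9, matching y values: 3, 20 (2 points).
  x = 8: rhs = 6, matching y values: 11, 12 (2 points).
  x = 9: rhs = 5, matching y values: none (0 points).
  x = 10: rhs = 12, matching y values: 9, 14 (2 points).
  x = 11: rhs = 10, matching y values: none (0 points).
  x = 12: rhs = 5, matching y values: none (0 points).
  x = 13: rhs = 3, matching y values: 7, 16 (2 points).
  x = 14: rhs = 10, matching y values: none (0 points).
  x = 15: rhs = 9, matching y values: 3, 20 (2 points).
  x = 16: rhs = 6, matching y values: 11, 12 (2 points).
  x = 17: rhs = 7, matching y values: none (0 points).
  x = 18: rhs = 18, matching y values: 8, 15 (2 points).
  x = 19: rhs = 22, matching y values: none (0 points).
  x = 20: rhs = 2, matching y values: 5, 18 (2 points).
  x = 21: rhs = 10, matching y values: none (0 points).
  x = 22: rhs = 6, matching y values: 11, 12 (2 points).
Total affine count: 26.
Full point count |E(F_23)| = 26 + 1 = 27.
Hasse bound: |27 − (23+1)| = |3| = 3 ≤ 2√23 ≈ 9.5917 ✓.
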